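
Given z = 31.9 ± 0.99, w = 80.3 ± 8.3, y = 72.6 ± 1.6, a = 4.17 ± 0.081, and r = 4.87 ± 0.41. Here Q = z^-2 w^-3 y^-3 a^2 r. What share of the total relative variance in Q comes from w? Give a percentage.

(δQ/Q)² = (-2·δz/z)² + (-3·δw/w)² + (-3·δy/y)² + (2·δa/a)² + (1·δr/r)²
  z term: (-2×0.0310)² = 0.00385
  w term: (-3×0.103)² = 0.0962
  y term: (-3×0.0220)² = 0.00437
  a term: (2×0.0194)² = 0.00151
  r term: (1×0.0842)² = 0.00709
Total = 0.113. Share from w = 0.0962/0.113 = 0.851.

85.1%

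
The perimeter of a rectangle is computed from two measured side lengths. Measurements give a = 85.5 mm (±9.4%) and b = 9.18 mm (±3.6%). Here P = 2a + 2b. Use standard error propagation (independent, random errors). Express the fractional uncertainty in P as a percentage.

Sums and differences: (δP)² = Σ (cᵢ δxᵢ)².
  (2·δa)² = 258;  (2·δb)² = 0.437
δP = √(259) = 16.1 mm
P = 189 mm, so δP/P = 16.1/189 = 0.0850.

8.50%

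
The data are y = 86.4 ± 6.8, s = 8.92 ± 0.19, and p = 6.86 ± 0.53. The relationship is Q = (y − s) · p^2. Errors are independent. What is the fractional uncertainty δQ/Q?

Let u = y − s = 77.5. δu = √(δy² + δs²) = √(46.2 + 0.0361) = 6.80, so δu/u = 0.0878.
Q is then a monomial in u, p:
δQ/Q = √((δu/u)² + (2·δp/p)²) = √(0.00771 + 0.0239) = 0.178

0.178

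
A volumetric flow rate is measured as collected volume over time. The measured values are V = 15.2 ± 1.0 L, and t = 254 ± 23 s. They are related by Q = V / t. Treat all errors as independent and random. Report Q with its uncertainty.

0.0598 ± 0.00670 L/s

Products/powers → add relative errors in quadrature, weighted by exponent:
  (1·δV/V)² = (1×0.0658)² = 0.00433;  (-1·δt/t)² = (-1×0.0906)² = 0.00820
δQ/Q = √(0.0125) = 0.112
Q = 0.0598 L/s, so δQ = 0.112 × 0.0598 = 0.00670 L/s.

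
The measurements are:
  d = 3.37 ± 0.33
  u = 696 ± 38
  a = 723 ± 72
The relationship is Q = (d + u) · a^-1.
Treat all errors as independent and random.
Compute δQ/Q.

Let w = d + u = 699. δw = √(δd² + δu²) = √(0.109 + 1440) = 38.0, so δw/w = 0.0543.
Q is then a monomial in w, a:
δQ/Q = √((δw/w)² + (-1·δa/a)²) = √(0.00295 + 0.00992) = 0.113

0.113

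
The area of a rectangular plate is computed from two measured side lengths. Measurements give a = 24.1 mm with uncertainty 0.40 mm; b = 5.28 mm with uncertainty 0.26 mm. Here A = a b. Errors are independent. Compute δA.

Products/powers → add relative errors in quadrature, weighted by exponent:
  (1·δa/a)² = (1×0.0166)² = 0.000275;  (1·δb/b)² = (1×0.0492)² = 0.00242
δA/A = √(0.00270) = 0.0520
A = 127 mm^2, so δA = 0.0520 × 127 = 6.61 mm^2.

6.61 mm^2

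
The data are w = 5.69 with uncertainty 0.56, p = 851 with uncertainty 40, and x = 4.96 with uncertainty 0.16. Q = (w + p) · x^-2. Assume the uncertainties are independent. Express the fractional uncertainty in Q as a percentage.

7.96%

Let u = w + p = 857. δu = √(δw² + δp²) = √(0.314 + 1600) = 40.0, so δu/u = 0.0467.
Q is then a monomial in u, x:
δQ/Q = √((δu/u)² + (-2·δx/x)²) = √(0.00218 + 0.00416) = 0.0796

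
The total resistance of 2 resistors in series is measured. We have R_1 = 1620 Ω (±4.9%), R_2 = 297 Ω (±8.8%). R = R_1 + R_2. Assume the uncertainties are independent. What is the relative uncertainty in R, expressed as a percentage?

4.36%

For a sum/difference, combine absolute errors in quadrature:
  (δR_1)² = 6300;  (δR_2)² = 683
δR = √(6980) = 83.6 Ω
R = 1920 Ω, so δR/R = 83.6/1920 = 0.0436.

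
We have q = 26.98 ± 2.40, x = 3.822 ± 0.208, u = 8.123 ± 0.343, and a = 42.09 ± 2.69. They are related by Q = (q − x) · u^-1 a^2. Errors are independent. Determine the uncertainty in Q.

859

Let w = q − x = 23.16. δw = √(δq² + δx²) = √(5.76 + 0.0433) = 2.41, so δw/w = 0.104.
Q is then a monomial in w, u, a:
δQ/Q = √((δw/w)² + (-1·δu/u)² + (2·δa/a)²) = √(0.0108 + 0.00178 + 0.0163) = 0.170
Q = 5051, so δQ = 0.170 × 5051 = 859.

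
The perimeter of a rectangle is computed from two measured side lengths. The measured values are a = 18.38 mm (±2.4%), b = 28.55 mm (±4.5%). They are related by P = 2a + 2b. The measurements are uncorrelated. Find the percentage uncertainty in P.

2.89%

Each term contributes (cᵢ δxᵢ)² to (δP)²:
  (2·δa)² = 0.778;  (2·δb)² = 6.60
δP = √(7.38) = 2.72 mm
P = 93.86 mm, so δP/P = 2.72/93.86 = 0.0289.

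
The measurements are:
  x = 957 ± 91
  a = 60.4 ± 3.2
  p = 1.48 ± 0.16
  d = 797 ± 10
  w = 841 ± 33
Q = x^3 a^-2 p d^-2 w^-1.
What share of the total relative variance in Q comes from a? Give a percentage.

10.5%

(δQ/Q)² = (3·δx/x)² + (-2·δa/a)² + (1·δp/p)² + (-2·δd/d)² + (-1·δw/w)²
  x term: (3×0.0951)² = 0.0814
  a term: (-2×0.0530)² = 0.0112
  p term: (1×0.108)² = 0.0117
  d term: (-2×0.0125)² = 0.000630
  w term: (-1×0.0392)² = 0.00154
Total = 0.106. Share from a = 0.0112/0.106 = 0.105.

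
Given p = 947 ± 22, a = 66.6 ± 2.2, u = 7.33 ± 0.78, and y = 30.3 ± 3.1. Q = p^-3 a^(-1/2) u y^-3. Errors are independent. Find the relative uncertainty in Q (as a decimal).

Relative error in a monomial: (δQ/Q)² = Σ (nᵢ · δxᵢ/xᵢ)².
  (-3·δp/p)² = (-3×0.0232)² = 0.00486;  (−½·δa/a)² = (-0.5×0.0330)² = 0.000273;  (1·δu/u)² = (1×0.106)² = 0.0113;  (-3·δy/y)² = (-3×0.102)² = 0.0942
δQ/Q = √(0.111) = 0.333

0.333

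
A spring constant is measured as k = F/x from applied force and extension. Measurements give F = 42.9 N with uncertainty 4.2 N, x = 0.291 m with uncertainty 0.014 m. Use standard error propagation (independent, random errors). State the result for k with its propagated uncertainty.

Each factor contributes (exponent × relative error)² to (δk/k)²:
  (1·δF/F)² = (1×0.0979)² = 0.00958;  (-1·δx/x)² = (-1×0.0481)² = 0.00231
δk/k = √(0.0119) = 0.109
k = 147 N/m, so δk = 0.109 × 147 = 16.1 N/m.

147 ± 16.1 N/m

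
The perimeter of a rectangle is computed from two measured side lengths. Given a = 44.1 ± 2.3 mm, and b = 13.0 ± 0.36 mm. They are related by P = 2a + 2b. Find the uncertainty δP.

4.66 mm

P is a linear combination, so absolute uncertainties add in quadrature:
  (2·δa)² = 21.2;  (2·δb)² = 0.518
δP = √(21.7) = 4.66 mm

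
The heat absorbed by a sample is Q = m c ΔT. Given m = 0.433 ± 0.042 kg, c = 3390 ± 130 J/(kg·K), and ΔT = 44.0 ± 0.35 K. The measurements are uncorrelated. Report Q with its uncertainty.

Products/powers → add relative errors in quadrature, weighted by exponent:
  (1·δm/m)² = (1×0.0970)² = 0.00941;  (1·δc/c)² = (1×0.0383)² = 0.00147;  (1·δΔT/ΔT)² = (1×0.00795)² = 6.33e-05
δQ/Q = √(0.0109) = 0.105
Q = 64600 J, so δQ = 0.105 × 64600 = 6760 J.

64600 ± 6760 J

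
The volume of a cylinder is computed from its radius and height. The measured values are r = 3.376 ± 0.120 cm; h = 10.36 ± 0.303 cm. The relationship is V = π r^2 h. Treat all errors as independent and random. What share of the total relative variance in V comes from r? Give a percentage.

85.5%

(δV/V)² = (2·δr/r)² + (1·δh/h)²
  r term: (2×0.0355)² = 0.00505
  h term: (1×0.0292)² = 0.000855
Total = 0.00591. Share from r = 0.00505/0.00591 = 0.855.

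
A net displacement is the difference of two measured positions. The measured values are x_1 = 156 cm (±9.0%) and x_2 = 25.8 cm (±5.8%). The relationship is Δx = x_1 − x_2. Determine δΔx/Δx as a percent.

For a sum/difference, combine absolute errors in quadrature:
  (δx_1)² = 197;  (δx_2)² = 2.24
δΔx = √(199) = 14.1 cm
Δx = 130 cm, so δΔx/Δx = 14.1/130 = 0.108.

10.8%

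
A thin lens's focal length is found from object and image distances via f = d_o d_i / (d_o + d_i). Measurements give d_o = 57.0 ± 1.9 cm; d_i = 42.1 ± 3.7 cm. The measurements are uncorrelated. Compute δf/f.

∂f/∂d_o = (d_i/(d_o+d_i))² = 0.180;  ∂f/∂d_i = (d_o/(d_o+d_i))² = 0.331
δf = √((∂f/∂d_o · δd_o)² + (∂f/∂d_i · δd_i)²) = √(0.118 + 1.50) = 1.27 cm
f = 24.2 cm, so δf/f = 1.27/24.2 = 0.0525.

0.0525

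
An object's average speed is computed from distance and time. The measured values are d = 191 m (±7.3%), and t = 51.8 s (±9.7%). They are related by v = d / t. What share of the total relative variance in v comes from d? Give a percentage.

(δv/v)² = (1·δd/d)² + (-1·δt/t)²
  d term: (1×0.0730)² = 0.00533
  t term: (-1×0.0970)² = 0.00941
Total = 0.0147. Share from d = 0.00533/0.0147 = 0.362.

36.2%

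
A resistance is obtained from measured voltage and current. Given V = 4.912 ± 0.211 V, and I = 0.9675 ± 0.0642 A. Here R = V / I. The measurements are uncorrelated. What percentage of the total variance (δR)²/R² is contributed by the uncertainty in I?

70.5%

(δR/R)² = (1·δV/V)² + (-1·δI/I)²
  V term: (1×0.0430)² = 0.00185
  I term: (-1×0.0664)² = 0.00440
Total = 0.00625. Share from I = 0.00440/0.00625 = 0.705.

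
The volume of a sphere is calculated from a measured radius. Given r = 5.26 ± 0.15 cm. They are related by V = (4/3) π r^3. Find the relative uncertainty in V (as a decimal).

0.0856

V ∝ r^3, so δV/V = |3| · δr/r = 3 × 0.0285 = 0.0856.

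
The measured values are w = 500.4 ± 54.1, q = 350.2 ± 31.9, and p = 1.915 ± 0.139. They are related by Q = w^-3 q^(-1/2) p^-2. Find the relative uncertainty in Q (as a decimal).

0.358

Q is a product of powers, so relative uncertainties combine in quadrature:
  (-3·δw/w)² = (-3×0.108)² = 0.105;  (−½·δq/q)² = (-0.5×0.0911)² = 0.00207;  (-2·δp/p)² = (-2×0.0726)² = 0.0211
δQ/Q = √(0.128) = 0.358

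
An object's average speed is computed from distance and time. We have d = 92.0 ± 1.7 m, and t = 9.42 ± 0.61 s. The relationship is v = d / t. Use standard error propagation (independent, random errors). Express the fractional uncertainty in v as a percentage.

6.73%

For a monomial v ∝ d, t^-1, fractional errors add in quadrature:
  (1·δd/d)² = (1×0.0185)² = 0.000341;  (-1·δt/t)² = (-1×0.0648)² = 0.00419
δv/v = √(0.00453) = 0.0673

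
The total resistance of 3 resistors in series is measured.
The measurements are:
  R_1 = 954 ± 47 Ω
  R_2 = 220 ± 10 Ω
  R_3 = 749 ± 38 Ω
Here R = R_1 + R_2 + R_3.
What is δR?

61.3 Ω

Each term contributes (cᵢ δxᵢ)² to (δR)²:
  (δR_1)² = 2210;  (δR_2)² = 100;  (δR_3)² = 1440
δR = √(3750) = 61.3 Ω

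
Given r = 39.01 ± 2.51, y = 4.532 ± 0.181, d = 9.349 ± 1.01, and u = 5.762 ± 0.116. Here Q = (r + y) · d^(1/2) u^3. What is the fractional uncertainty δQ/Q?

0.0995

Let w = r + y = 43.54. δw = √(δr² + δy²) = √(6.30 + 0.0328) = 2.52, so δw/w = 0.0578.
Q is then a monomial in w, d, u:
δQ/Q = √((δw/w)² + (½·δd/d)² + (3·δu/u)²) = √(0.00334 + 0.00292 + 0.00365) = 0.0995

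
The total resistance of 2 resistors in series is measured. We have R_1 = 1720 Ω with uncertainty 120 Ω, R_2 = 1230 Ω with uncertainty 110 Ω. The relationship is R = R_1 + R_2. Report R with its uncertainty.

Sums and differences: (δR)² = Σ (cᵢ δxᵢ)².
  (δR_1)² = 14400;  (δR_2)² = 12100
δR = √(26500) = 163 Ω
R = 2950 Ω.

2950 ± 163 Ω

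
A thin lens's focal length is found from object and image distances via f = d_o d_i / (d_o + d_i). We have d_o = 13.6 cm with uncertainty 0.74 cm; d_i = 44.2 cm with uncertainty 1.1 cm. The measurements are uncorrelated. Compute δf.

∂f/∂d_o = (d_i/(d_o+d_i))² = 0.585;  ∂f/∂d_i = (d_o/(d_o+d_i))² = 0.0554
δf = √((∂f/∂d_o · δd_o)² + (∂f/∂d_i · δd_i)²) = √(0.187 + 0.00371) = 0.437 cm

0.437 cm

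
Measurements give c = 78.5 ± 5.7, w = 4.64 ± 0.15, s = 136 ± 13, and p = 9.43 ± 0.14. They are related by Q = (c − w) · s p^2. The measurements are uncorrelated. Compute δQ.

1.13e+05

Let u = c − w = 73.9. δu = √(δc² + δw²) = √(32.5 + 0.0225) = 5.70, so δu/u = 0.0772.
Q is then a monomial in u, s, p:
δQ/Q = √((δu/u)² + (1·δs/s)² + (2·δp/p)²) = √(0.00596 + 0.00914 + 0.000882) = 0.126
Q = 8.93e+05, so δQ = 0.126 × 8.93e+05 = 1.13e+05.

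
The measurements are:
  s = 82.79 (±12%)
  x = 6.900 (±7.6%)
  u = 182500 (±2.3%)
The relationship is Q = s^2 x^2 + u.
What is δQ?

Let p = s^2·x^2 = 326300. δp/p = √((2·δs/s)² + (2·δx/x)²) = √(0.0576 + 0.0231) = 0.284, so δp = 92700.
Q = p + u: δQ = √(δp² + δu²) = √(8.59e+09 + 1.76e+07) = 92800

92800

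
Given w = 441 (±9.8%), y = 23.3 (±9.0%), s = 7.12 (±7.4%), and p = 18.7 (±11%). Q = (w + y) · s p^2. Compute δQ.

Let u = w + y = 464. δu = √(δw² + δy²) = √(1870 + 4.40) = 43.3, so δu/u = 0.0932.
Q is then a monomial in u, s, p:
δQ/Q = √((δu/u)² + (1·δs/s)² + (2·δp/p)²) = √(0.00868 + 0.00548 + 0.0484) = 0.250
Q = 1.16e+06, so δQ = 0.250 × 1.16e+06 = 2.89e+05.

2.89e+05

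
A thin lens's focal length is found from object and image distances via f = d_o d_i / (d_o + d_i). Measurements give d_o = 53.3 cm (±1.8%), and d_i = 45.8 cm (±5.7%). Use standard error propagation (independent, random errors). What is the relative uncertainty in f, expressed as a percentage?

∂f/∂d_o = (d_i/(d_o+d_i))² = 0.214;  ∂f/∂d_i = (d_o/(d_o+d_i))² = 0.289
δf = √((∂f/∂d_o · δd_o)² + (∂f/∂d_i · δd_i)²) = √(0.0420 + 0.570) = 0.782 cm
f = 24.6 cm, so δf/f = 0.782/24.6 = 0.0318.

3.18%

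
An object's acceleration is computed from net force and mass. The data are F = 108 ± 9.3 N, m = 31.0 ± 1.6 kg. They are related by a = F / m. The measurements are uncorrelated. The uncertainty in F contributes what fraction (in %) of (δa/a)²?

(δa/a)² = (1·δF/F)² + (-1·δm/m)²
  F term: (1×0.0861)² = 0.00742
  m term: (-1×0.0516)² = 0.00266
Total = 0.0101. Share from F = 0.00742/0.0101 = 0.736.

73.6%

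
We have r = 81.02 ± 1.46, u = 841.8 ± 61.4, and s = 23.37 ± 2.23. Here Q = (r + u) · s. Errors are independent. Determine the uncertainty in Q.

2510

Let w = r + u = 922.8. δw = √(δr² + δu²) = √(2.13 + 3770) = 61.4, so δw/w = 0.0666.
Q is then a monomial in w, s:
δQ/Q = √((δw/w)² + (1·δs/s)²) = √(0.00443 + 0.00911) = 0.116
Q = 21570, so δQ = 0.116 × 21570 = 2510.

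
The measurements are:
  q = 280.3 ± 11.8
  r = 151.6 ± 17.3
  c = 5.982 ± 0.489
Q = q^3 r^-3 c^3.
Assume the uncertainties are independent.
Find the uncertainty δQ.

595

Each factor contributes (exponent × relative error)² to (δQ/Q)²:
  (3·δq/q)² = (3×0.0421)² = 0.0159;  (-3·δr/r)² = (-3×0.114)² = 0.117;  (3·δc/c)² = (3×0.0817)² = 0.0601
δQ/Q = √(0.193) = 0.440
Q = 1353, so δQ = 0.440 × 1353 = 595.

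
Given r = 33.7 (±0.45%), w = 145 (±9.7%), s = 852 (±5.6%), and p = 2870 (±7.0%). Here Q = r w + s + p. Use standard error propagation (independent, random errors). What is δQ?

517

Let h = r·w = 4890. δh/h = √((1·δr/r)² + (1·δw/w)²) = √(2.03e-05 + 0.00941) = 0.0971, so δh = 475.
Q = h + s + p: δQ = √(δh² + δs² + δp²) = √(2.25e+05 + 2280 + 40400) = 517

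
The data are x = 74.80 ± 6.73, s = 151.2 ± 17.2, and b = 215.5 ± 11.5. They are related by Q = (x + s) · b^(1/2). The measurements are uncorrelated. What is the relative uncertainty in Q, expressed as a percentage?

8.60%

Let u = x + s = 226.0. δu = √(δx² + δs²) = √(45.3 + 296) = 18.5, so δu/u = 0.0817.
Q is then a monomial in u, b:
δQ/Q = √((δu/u)² + (½·δb/b)²) = √(0.00668 + 0.000712) = 0.0860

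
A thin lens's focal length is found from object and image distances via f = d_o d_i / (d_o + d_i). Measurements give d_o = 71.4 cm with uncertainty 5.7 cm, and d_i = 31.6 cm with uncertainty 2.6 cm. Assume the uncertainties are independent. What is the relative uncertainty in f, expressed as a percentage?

∂f/∂d_o = (d_i/(d_o+d_i))² = 0.0941;  ∂f/∂d_i = (d_o/(d_o+d_i))² = 0.481
δf = √((∂f/∂d_o · δd_o)² + (∂f/∂d_i · δd_i)²) = √(0.288 + 1.56) = 1.36 cm
f = 21.9 cm, so δf/f = 1.36/21.9 = 0.0621.

6.21%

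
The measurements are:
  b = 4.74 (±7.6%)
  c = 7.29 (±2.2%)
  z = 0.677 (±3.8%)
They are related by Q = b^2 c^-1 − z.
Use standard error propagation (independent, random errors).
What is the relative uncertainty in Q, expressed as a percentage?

Let p = b^2·c^-1 = 3.08. δp/p = √((2·δb/b)² + (-1·δc/c)²) = √(0.0231 + 0.000484) = 0.154, so δp = 0.473.
Q = p − z: δQ = √(δp² + δz²) = √(0.224 + 0.000662) = 0.474
Q = 2.40, so δQ/Q = 0.474/2.40 = 0.197.

19.7%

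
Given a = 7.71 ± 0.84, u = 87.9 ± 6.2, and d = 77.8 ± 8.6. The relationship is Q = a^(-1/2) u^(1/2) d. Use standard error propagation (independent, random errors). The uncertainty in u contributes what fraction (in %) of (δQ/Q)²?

(δQ/Q)² = (−½·δa/a)² + (½·δu/u)² + (1·δd/d)²
  a term: (-0.5×0.109)² = 0.00297
  u term: (0.5×0.0705)² = 0.00124
  d term: (1×0.111)² = 0.0122
Total = 0.0164. Share from u = 0.00124/0.0164 = 0.0757.

7.57%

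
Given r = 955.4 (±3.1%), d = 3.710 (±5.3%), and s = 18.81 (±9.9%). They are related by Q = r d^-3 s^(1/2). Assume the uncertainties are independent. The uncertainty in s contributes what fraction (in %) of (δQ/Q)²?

(δQ/Q)² = (1·δr/r)² + (-3·δd/d)² + (½·δs/s)²
  r term: (1×0.0310)² = 0.000961
  d term: (-3×0.0530)² = 0.0253
  s term: (0.5×0.0990)² = 0.00245
Total = 0.0287. Share from s = 0.00245/0.0287 = 0.0854.

8.54%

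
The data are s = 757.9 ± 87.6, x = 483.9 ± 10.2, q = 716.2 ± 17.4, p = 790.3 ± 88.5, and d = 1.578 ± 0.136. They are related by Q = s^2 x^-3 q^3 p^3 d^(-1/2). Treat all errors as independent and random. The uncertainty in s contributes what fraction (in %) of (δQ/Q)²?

30.1%

(δQ/Q)² = (2·δs/s)² + (-3·δx/x)² + (3·δq/q)² + (3·δp/p)² + (−½·δd/d)²
  s term: (2×0.116)² = 0.0534
  x term: (-3×0.0211)² = 0.00400
  q term: (3×0.0243)² = 0.00531
  p term: (3×0.112)² = 0.113
  d term: (-0.5×0.0862)² = 0.00186
Total = 0.177. Share from s = 0.0534/0.177 = 0.301.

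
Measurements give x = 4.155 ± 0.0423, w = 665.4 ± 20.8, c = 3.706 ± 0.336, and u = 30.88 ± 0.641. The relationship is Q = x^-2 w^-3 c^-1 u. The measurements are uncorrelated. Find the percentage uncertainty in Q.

Products/powers → add relative errors in quadrature, weighted by exponent:
  (-2·δx/x)² = (-2×0.0102)² = 0.000415;  (-3·δw/w)² = (-3×0.0313)² = 0.00879;  (-1·δc/c)² = (-1×0.0907)² = 0.00822;  (1·δu/u)² = (1×0.0208)² = 0.000431
δQ/Q = √(0.0179) = 0.134

13.4%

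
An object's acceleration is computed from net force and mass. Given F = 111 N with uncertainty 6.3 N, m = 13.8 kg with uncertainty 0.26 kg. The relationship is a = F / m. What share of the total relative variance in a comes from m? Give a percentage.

9.93%

(δa/a)² = (1·δF/F)² + (-1·δm/m)²
  F term: (1×0.0568)² = 0.00322
  m term: (-1×0.0188)² = 0.000355
Total = 0.00358. Share from m = 0.000355/0.00358 = 0.0993.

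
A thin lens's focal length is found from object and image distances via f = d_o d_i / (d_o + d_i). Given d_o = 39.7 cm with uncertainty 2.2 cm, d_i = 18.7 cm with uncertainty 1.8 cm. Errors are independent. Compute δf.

∂f/∂d_o = (d_i/(d_o+d_i))² = 0.103;  ∂f/∂d_i = (d_o/(d_o+d_i))² = 0.462
δf = √((∂f/∂d_o · δd_o)² + (∂f/∂d_i · δd_i)²) = √(0.0509 + 0.692) = 0.862 cm

0.862 cm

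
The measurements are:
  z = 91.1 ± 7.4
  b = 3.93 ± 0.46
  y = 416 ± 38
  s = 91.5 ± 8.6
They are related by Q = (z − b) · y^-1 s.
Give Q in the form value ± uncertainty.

19.2 ± 3.00

Let u = z − b = 87.2. δu = √(δz² + δb²) = √(54.8 + 0.212) = 7.41, so δu/u = 0.0851.
Q is then a monomial in u, y, s:
δQ/Q = √((δu/u)² + (-1·δy/y)² + (1·δs/s)²) = √(0.00723 + 0.00834 + 0.00883) = 0.156
Q = 19.2, so δQ = 0.156 × 19.2 = 3.00.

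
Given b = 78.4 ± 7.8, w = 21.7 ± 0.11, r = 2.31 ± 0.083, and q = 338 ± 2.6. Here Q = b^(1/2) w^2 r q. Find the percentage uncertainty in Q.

6.27%

Each factor contributes (exponent × relative error)² to (δQ/Q)²:
  (½·δb/b)² = (0.5×0.0995)² = 0.00247;  (2·δw/w)² = (2×0.00507)² = 0.000103;  (1·δr/r)² = (1×0.0359)² = 0.00129;  (1·δq/q)² = (1×0.00769)² = 5.92e-05
δQ/Q = √(0.00393) = 0.0627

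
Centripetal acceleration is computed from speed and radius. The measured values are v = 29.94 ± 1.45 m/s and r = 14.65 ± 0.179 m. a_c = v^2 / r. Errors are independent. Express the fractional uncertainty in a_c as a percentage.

9.76%

a_c is a product of powers, so relative uncertainties combine in quadrature:
  (2·δv/v)² = (2×0.0484)² = 0.00938;  (-1·δr/r)² = (-1×0.0122)² = 0.000149
δa_c/a_c = √(0.00953) = 0.0976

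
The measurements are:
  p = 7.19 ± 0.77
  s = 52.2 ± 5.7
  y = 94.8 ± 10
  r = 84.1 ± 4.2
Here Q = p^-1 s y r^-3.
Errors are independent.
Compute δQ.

Products/powers → add relative errors in quadrature, weighted by exponent:
  (-1·δp/p)² = (-1×0.107)² = 0.0115;  (1·δs/s)² = (1×0.109)² = 0.0119;  (1·δy/y)² = (1×0.105)² = 0.0111;  (-3·δr/r)² = (-3×0.0499)² = 0.0224
δQ/Q = √(0.0570) = 0.239
Q = 0.00116, so δQ = 0.239 × 0.00116 = 0.000276.

0.000276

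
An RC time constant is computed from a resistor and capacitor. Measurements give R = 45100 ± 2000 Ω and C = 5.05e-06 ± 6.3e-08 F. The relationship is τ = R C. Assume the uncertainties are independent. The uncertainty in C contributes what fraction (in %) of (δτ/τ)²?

7.33%

(δτ/τ)² = (1·δR/R)² + (1·δC/C)²
  R term: (1×0.0443)² = 0.00197
  C term: (1×0.0125)² = 0.000156
Total = 0.00212. Share from C = 0.000156/0.00212 = 0.0733.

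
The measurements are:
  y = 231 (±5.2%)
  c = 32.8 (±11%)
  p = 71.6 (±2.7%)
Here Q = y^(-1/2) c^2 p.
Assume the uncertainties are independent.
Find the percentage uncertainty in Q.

Each factor contributes (exponent × relative error)² to (δQ/Q)²:
  (−½·δy/y)² = (-0.5×0.0520)² = 0.000676;  (2·δc/c)² = (2×0.110)² = 0.0484;  (1·δp/p)² = (1×0.0270)² = 0.000729
δQ/Q = √(0.0498) = 0.223

22.3%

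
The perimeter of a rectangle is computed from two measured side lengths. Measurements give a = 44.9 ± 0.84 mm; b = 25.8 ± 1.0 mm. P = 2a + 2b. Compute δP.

2.61 mm

Absolute uncertainties add in quadrature for a linear combination:
  (2·δa)² = 2.82;  (2·δb)² = 4.00
δP = √(6.82) = 2.61 mm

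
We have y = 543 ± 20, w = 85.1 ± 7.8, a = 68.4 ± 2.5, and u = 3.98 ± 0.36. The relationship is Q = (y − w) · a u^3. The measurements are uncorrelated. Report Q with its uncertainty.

Let h = y − w = 458. δh = √(δy² + δw²) = √(400 + 60.8) = 21.5, so δh/h = 0.0469.
Q is then a monomial in h, a, u:
δQ/Q = √((δh/h)² + (1·δa/a)² + (3·δu/u)²) = √(0.00220 + 0.00134 + 0.0736) = 0.278
Q = 1.97e+06, so δQ = 0.278 × 1.97e+06 = 5.49e+05.

(1.97 ± 0.549) × 10^6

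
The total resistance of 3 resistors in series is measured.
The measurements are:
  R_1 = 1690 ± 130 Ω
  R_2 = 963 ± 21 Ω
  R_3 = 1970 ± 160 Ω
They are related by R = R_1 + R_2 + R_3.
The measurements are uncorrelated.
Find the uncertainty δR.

207 Ω

Each term contributes (cᵢ δxᵢ)² to (δR)²:
  (δR_1)² = 16900;  (δR_2)² = 441;  (δR_3)² = 25600
δR = √(42900) = 207 Ω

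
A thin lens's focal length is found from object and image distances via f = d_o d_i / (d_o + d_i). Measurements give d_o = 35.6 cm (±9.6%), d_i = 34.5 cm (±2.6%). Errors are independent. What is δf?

0.860 cm

∂f/∂d_o = (d_i/(d_o+d_i))² = 0.242;  ∂f/∂d_i = (d_o/(d_o+d_i))² = 0.258
δf = √((∂f/∂d_o · δd_o)² + (∂f/∂d_i · δd_i)²) = √(0.685 + 0.0535) = 0.860 cm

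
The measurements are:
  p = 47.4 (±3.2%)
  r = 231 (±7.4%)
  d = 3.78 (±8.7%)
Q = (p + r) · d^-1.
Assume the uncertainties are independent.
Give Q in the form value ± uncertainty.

Let u = p + r = 278. δu = √(δp² + δr²) = √(2.30 + 292) = 17.2, so δu/u = 0.0616.
Q is then a monomial in u, d:
δQ/Q = √((δu/u)² + (-1·δd/d)²) = √(0.00380 + 0.00757) = 0.107
Q = 73.7, so δQ = 0.107 × 73.7 = 7.85.

73.7 ± 7.85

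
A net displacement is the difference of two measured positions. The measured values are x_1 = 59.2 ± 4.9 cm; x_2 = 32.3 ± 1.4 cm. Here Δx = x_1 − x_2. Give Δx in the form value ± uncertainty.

Sums and differences: (δΔx)² = Σ (cᵢ δxᵢ)².
  (δx_1)² = 24.0;  (δx_2)² = 1.96
δΔx = √(26.0) = 5.10 cm
Δx = 26.9 cm.

26.9 ± 5.10 cm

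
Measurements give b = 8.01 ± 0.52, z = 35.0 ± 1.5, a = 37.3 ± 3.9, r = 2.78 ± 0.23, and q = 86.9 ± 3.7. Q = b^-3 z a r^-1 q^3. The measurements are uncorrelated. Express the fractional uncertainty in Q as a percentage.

27.2%

Products/powers → add relative errors in quadrature, weighted by exponent:
  (-3·δb/b)² = (-3×0.0649)² = 0.0379;  (1·δz/z)² = (1×0.0429)² = 0.00184;  (1·δa/a)² = (1×0.105)² = 0.0109;  (-1·δr/r)² = (-1×0.0827)² = 0.00684;  (3·δq/q)² = (3×0.0426)² = 0.0163
δQ/Q = √(0.0739) = 0.272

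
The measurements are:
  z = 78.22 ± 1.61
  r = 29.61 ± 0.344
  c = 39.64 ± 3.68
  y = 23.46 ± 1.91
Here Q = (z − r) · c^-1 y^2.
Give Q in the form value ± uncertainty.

674.9 ± 129

Let u = z − r = 48.61. δu = √(δz² + δr²) = √(2.59 + 0.118) = 1.65, so δu/u = 0.0339.
Q is then a monomial in u, c, y:
δQ/Q = √((δu/u)² + (-1·δc/c)² + (2·δy/y)²) = √(0.00115 + 0.00862 + 0.0265) = 0.190
Q = 674.9, so δQ = 0.190 × 674.9 = 129.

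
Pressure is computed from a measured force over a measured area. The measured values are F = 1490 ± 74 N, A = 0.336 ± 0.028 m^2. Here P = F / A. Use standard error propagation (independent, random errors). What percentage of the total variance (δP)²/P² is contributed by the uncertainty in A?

(δP/P)² = (1·δF/F)² + (-1·δA/A)²
  F term: (1×0.0497)² = 0.00247
  A term: (-1×0.0833)² = 0.00694
Total = 0.00941. Share from A = 0.00694/0.00941 = 0.738.

73.8%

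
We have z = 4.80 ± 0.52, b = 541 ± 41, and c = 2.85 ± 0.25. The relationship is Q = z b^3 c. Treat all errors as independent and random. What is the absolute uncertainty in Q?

5.78e+08

Q is a product of powers, so relative uncertainties combine in quadrature:
  (1·δz/z)² = (1×0.108)² = 0.0117;  (3·δb/b)² = (3×0.0758)² = 0.0517;  (1·δc/c)² = (1×0.0877)² = 0.00769
δQ/Q = √(0.0711) = 0.267
Q = 2.17e+09, so δQ = 0.267 × 2.17e+09 = 5.78e+08.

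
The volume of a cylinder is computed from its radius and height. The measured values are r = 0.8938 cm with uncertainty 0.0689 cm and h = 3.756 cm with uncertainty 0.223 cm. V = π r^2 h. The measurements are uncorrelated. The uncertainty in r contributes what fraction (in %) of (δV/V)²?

(δV/V)² = (2·δr/r)² + (1·δh/h)²
  r term: (2×0.0771)² = 0.0238
  h term: (1×0.0594)² = 0.00352
Total = 0.0273. Share from r = 0.0238/0.0273 = 0.871.

87.1%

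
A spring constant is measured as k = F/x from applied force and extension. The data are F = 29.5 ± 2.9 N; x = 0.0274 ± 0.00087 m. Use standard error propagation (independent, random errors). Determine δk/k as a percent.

10.3%

Since k is a product/quotient, work with relative uncertainties:
  (1·δF/F)² = (1×0.0983)² = 0.00966;  (-1·δx/x)² = (-1×0.0318)² = 0.00101
δk/k = √(0.0107) = 0.103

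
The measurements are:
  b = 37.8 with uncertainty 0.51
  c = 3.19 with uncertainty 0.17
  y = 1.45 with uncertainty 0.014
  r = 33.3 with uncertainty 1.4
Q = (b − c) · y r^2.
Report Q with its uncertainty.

Let u = b − c = 34.6. δu = √(δb² + δc²) = √(0.260 + 0.0289) = 0.538, so δu/u = 0.0155.
Q is then a monomial in u, y, r:
δQ/Q = √((δu/u)² + (1·δy/y)² + (2·δr/r)²) = √(0.000241 + 9.32e-05 + 0.00707) = 0.0861
Q = 55600, so δQ = 0.0861 × 55600 = 4790.

55600 ± 4790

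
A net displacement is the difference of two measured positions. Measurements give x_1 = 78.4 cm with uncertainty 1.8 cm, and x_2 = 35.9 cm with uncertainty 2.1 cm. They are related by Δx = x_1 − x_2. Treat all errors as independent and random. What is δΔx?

2.77 cm

Δx is a linear combination, so absolute uncertainties add in quadrature:
  (δx_1)² = 3.24;  (δx_2)² = 4.41
δΔx = √(7.65) = 2.77 cm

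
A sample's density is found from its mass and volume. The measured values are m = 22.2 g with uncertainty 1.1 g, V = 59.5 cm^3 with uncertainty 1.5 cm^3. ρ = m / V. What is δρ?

0.0207 g/cm^3

Each factor contributes (exponent × relative error)² to (δρ/ρ)²:
  (1·δm/m)² = (1×0.0495)² = 0.00246;  (-1·δV/V)² = (-1×0.0252)² = 0.000636
δρ/ρ = √(0.00309) = 0.0556
ρ = 0.373 g/cm^3, so δρ = 0.0556 × 0.373 = 0.0207 g/cm^3.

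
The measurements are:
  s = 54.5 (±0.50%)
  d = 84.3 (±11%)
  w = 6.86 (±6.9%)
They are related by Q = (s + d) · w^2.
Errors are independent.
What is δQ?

1000

Let u = s + d = 139. δu = √(δs² + δd²) = √(0.0743 + 86.0) = 9.28, so δu/u = 0.0668.
Q is then a monomial in u, w:
δQ/Q = √((δu/u)² + (2·δw/w)²) = √(0.00447 + 0.0190) = 0.153
Q = 6530, so δQ = 0.153 × 6530 = 1000.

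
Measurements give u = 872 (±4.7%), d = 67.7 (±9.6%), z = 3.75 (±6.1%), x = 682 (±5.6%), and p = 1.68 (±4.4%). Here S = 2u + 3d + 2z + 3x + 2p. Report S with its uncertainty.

4000 ± 142

S is a linear combination, so absolute uncertainties add in quadrature:
  (2·δu)² = 6720;  (3·δd)² = 380;  (2·δz)² = 0.209;  (3·δx)² = 13100;  (2·δp)² = 0.0219
δS = √(20200) = 142
S = 4000.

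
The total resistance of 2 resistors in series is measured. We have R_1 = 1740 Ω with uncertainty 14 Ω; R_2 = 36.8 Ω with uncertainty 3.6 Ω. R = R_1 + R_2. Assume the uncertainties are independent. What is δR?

Each term contributes (cᵢ δxᵢ)² to (δR)²:
  (δR_1)² = 196;  (δR_2)² = 13.0
δR = √(209) = 14.5 Ω

14.5 Ω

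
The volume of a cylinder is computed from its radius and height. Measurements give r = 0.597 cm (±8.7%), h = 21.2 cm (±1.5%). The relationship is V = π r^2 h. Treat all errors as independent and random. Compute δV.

For a monomial V ∝ r^2, h, fractional errors add in quadrature:
  (2·δr/r)² = (2×0.0870)² = 0.0303;  (1·δh/h)² = (1×0.0150)² = 0.000225
δV/V = √(0.0305) = 0.175
V = 23.7 cm^3, so δV = 0.175 × 23.7 = 4.15 cm^3.

4.15 cm^3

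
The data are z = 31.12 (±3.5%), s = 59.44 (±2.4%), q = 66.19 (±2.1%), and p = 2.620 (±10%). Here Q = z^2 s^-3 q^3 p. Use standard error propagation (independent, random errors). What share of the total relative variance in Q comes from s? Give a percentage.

(δQ/Q)² = (2·δz/z)² + (-3·δs/s)² + (3·δq/q)² + (1·δp/p)²
  z term: (2×0.0350)² = 0.00490
  s term: (-3×0.0240)² = 0.00518
  q term: (3×0.0210)² = 0.00397
  p term: (1×0.100)² = 0.0100
Total = 0.0241. Share from s = 0.00518/0.0241 = 0.216.

21.6%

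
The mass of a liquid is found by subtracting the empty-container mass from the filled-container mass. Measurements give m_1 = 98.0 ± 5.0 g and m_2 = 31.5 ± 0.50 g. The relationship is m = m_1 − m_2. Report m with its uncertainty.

For a sum/difference, combine absolute errors in quadrature:
  (δm_1)² = 25.0;  (δm_2)² = 0.250
δm = √(25.2) = 5.02 g
m = 66.5 g.

66.5 ± 5.02 g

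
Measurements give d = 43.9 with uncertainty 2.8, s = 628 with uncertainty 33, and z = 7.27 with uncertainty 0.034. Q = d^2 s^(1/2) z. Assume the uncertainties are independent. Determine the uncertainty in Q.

Since Q is a product/quotient, work with relative uncertainties:
  (2·δd/d)² = (2×0.0638)² = 0.0163;  (½·δs/s)² = (0.5×0.0525)² = 0.000690;  (1·δz/z)² = (1×0.00468)² = 2.19e-05
δQ/Q = √(0.0170) = 0.130
Q = 3.51e+05, so δQ = 0.130 × 3.51e+05 = 45800.

45800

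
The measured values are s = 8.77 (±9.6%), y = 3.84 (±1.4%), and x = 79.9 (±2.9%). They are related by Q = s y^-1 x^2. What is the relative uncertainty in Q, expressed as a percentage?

11.3%

For a monomial Q ∝ s, y^-1, x^2, fractional errors add in quadrature:
  (1·δs/s)² = (1×0.0960)² = 0.00922;  (-1·δy/y)² = (-1×0.0140)² = 0.000196;  (2·δx/x)² = (2×0.0290)² = 0.00336
δQ/Q = √(0.0128) = 0.113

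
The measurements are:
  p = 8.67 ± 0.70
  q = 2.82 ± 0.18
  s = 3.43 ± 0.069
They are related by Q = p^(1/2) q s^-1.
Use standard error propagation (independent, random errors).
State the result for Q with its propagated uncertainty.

2.42 ± 0.189

For a monomial Q ∝ p^(1/2), q, s^-1, fractional errors add in quadrature:
  (½·δp/p)² = (0.5×0.0807)² = 0.00163;  (1·δq/q)² = (1×0.0638)² = 0.00407;  (-1·δs/s)² = (-1×0.0201)² = 0.000405
δQ/Q = √(0.00611) = 0.0782
Q = 2.42, so δQ = 0.0782 × 2.42 = 0.189.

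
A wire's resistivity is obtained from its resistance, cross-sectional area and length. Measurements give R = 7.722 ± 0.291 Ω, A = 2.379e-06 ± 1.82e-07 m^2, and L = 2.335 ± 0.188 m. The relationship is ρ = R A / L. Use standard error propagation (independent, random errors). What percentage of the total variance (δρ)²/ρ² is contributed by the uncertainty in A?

(δρ/ρ)² = (1·δR/R)² + (1·δA/A)² + (-1·δL/L)²
  R term: (1×0.0377)² = 0.00142
  A term: (1×0.0765)² = 0.00585
  L term: (-1×0.0805)² = 0.00648
Total = 0.0138. Share from A = 0.00585/0.0138 = 0.425.

42.5%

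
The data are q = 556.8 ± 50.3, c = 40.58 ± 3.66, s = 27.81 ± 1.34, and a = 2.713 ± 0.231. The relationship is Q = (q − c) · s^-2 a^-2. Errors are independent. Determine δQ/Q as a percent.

21.9%

Let u = q − c = 516.2. δu = √(δq² + δc²) = √(2530 + 13.4) = 50.4, so δu/u = 0.0977.
Q is then a monomial in u, s, a:
δQ/Q = √((δu/u)² + (-2·δs/s)² + (-2·δa/a)²) = √(0.00954 + 0.00929 + 0.0290) = 0.219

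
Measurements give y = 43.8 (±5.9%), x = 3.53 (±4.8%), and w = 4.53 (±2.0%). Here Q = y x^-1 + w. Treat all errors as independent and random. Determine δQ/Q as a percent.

5.60%

Let p = y·x^-1 = 12.4. δp/p = √((1·δy/y)² + (-1·δx/x)²) = √(0.00348 + 0.00230) = 0.0761, so δp = 0.944.
Q = p + w: δQ = √(δp² + δw²) = √(0.891 + 0.00821) = 0.948
Q = 16.9, so δQ/Q = 0.948/16.9 = 0.0560.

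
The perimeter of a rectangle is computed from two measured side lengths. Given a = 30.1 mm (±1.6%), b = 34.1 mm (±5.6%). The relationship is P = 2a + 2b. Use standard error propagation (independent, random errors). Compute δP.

Absolute uncertainties add in quadrature for a linear combination:
  (2·δa)² = 0.928;  (2·δb)² = 14.6
δP = √(15.5) = 3.94 mm

3.94 mm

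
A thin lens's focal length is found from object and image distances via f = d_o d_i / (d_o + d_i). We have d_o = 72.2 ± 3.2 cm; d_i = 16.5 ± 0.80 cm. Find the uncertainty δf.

∂f/∂d_o = (d_i/(d_o+d_i))² = 0.0346;  ∂f/∂d_i = (d_o/(d_o+d_i))² = 0.663
δf = √((∂f/∂d_o · δd_o)² + (∂f/∂d_i · δd_i)²) = √(0.0123 + 0.281) = 0.541 cm

0.541 cm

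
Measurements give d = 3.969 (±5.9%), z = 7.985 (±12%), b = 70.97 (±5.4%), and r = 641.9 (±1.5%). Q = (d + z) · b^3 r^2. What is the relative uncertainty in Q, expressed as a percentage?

18.4%

Let u = d + z = 11.95. δu = √(δd² + δz²) = √(0.0548 + 0.918) = 0.986, so δu/u = 0.0825.
Q is then a monomial in u, b, r:
δQ/Q = √((δu/u)² + (3·δb/b)² + (2·δr/r)²) = √(0.00681 + 0.0262 + 0.000900) = 0.184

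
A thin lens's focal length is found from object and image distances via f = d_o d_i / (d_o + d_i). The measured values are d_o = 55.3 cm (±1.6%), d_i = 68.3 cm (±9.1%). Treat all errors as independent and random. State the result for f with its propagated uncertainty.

∂f/∂d_o = (d_i/(d_o+d_i))² = 0.305;  ∂f/∂d_i = (d_o/(d_o+d_i))² = 0.200
δf = √((∂f/∂d_o · δd_o)² + (∂f/∂d_i · δd_i)²) = √(0.0730 + 1.55) = 1.27 cm
f = 30.6 cm.

30.6 ± 1.27 cm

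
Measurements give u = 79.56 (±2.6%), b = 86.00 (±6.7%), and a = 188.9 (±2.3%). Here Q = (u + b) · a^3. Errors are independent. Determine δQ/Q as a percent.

Let w = u + b = 165.6. δw = √(δu² + δb²) = √(4.28 + 33.2) = 6.12, so δw/w = 0.0370.
Q is then a monomial in w, a:
δQ/Q = √((δw/w)² + (3·δa/a)²) = √(0.00137 + 0.00476) = 0.0783

7.83%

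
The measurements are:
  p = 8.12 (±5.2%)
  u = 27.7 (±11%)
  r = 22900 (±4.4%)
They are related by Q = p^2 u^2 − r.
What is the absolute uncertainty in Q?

12400

Let w = p^2·u^2 = 50600. δw/w = √((2·δp/p)² + (2·δu/u)²) = √(0.0108 + 0.0484) = 0.243, so δw = 12300.
Q = w − r: δQ = √(δw² + δr²) = √(1.52e+08 + 1.02e+06) = 12400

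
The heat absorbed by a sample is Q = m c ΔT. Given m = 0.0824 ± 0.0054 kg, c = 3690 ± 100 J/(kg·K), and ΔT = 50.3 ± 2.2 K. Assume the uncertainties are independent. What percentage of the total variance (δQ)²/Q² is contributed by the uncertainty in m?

61.9%

(δQ/Q)² = (1·δm/m)² + (1·δc/c)² + (1·δΔT/ΔT)²
  m term: (1×0.0655)² = 0.00429
  c term: (1×0.0271)² = 0.000734
  ΔT term: (1×0.0437)² = 0.00191
Total = 0.00694. Share from m = 0.00429/0.00694 = 0.619.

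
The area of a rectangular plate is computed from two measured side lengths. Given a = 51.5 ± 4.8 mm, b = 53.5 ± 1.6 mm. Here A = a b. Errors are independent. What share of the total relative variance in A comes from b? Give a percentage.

(δA/A)² = (1·δa/a)² + (1·δb/b)²
  a term: (1×0.0932)² = 0.00869
  b term: (1×0.0299)² = 0.000894
Total = 0.00958. Share from b = 0.000894/0.00958 = 0.0933.

9.33%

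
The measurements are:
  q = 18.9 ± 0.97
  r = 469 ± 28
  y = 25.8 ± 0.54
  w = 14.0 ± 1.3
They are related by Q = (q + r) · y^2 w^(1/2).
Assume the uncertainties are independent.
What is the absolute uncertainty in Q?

Let u = q + r = 488. δu = √(δq² + δr²) = √(0.941 + 784) = 28.0, so δu/u = 0.0574.
Q is then a monomial in u, y, w:
δQ/Q = √((δu/u)² + (2·δy/y)² + (½·δw/w)²) = √(0.00330 + 0.00175 + 0.00216) = 0.0849
Q = 1.22e+06, so δQ = 0.0849 × 1.22e+06 = 1.03e+05.

1.03e+05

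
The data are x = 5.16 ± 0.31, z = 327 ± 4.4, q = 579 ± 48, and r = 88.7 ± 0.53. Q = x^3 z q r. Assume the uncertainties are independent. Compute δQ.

Since Q is a product/quotient, work with relative uncertainties:
  (3·δx/x)² = (3×0.0601)² = 0.0325;  (1·δz/z)² = (1×0.0135)² = 0.000181;  (1·δq/q)² = (1×0.0829)² = 0.00687;  (1·δr/r)² = (1×0.00598)² = 3.57e-05
δQ/Q = √(0.0396) = 0.199
Q = 2.31e+09, so δQ = 0.199 × 2.31e+09 = 4.59e+08.

4.59e+08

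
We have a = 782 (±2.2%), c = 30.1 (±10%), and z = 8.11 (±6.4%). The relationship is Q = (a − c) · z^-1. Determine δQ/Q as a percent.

6.81%

Let u = a − c = 752. δu = √(δa² + δc²) = √(296 + 9.06) = 17.5, so δu/u = 0.0232.
Q is then a monomial in u, z:
δQ/Q = √((δu/u)² + (-1·δz/z)²) = √(0.000540 + 0.00410) = 0.0681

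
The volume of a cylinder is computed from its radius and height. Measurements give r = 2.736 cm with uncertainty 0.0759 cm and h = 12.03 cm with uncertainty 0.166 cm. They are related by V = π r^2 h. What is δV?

Products/powers → add relative errors in quadrature, weighted by exponent:
  (2·δr/r)² = (2×0.0277)² = 0.00308;  (1·δh/h)² = (1×0.0138)² = 0.000190
δV/V = √(0.00327) = 0.0572
V = 282.9 cm^3, so δV = 0.0572 × 282.9 = 16.2 cm^3.

16.2 cm^3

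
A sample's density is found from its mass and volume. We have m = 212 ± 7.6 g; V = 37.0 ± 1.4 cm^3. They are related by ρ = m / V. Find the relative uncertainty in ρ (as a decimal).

0.0521

ρ is a product of powers, so relative uncertainties combine in quadrature:
  (1·δm/m)² = (1×0.0358)² = 0.00129;  (-1·δV/V)² = (-1×0.0378)² = 0.00143
δρ/ρ = √(0.00272) = 0.0521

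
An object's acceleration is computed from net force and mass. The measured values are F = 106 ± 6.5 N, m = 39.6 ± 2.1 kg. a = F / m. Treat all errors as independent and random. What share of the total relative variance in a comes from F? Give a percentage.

(δa/a)² = (1·δF/F)² + (-1·δm/m)²
  F term: (1×0.0613)² = 0.00376
  m term: (-1×0.0530)² = 0.00281
Total = 0.00657. Share from F = 0.00376/0.00657 = 0.572.

57.2%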